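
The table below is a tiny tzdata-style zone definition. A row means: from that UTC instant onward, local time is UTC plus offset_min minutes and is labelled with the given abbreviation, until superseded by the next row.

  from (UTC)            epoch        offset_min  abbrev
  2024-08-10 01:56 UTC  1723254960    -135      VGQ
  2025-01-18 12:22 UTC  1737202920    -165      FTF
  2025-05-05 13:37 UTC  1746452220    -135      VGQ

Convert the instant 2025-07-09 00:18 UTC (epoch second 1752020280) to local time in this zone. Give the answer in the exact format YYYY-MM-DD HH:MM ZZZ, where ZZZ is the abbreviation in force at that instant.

2025-07-08 22:03 VGQ

Query: 2025-07-09 00:18 UTC
Rule 3/3 (VGQ, -02:15): 2025-05-05 13:37 UTC ≤ query < +∞
0·60 + 18 - 135 = -117 min
-117 = -1·1440 + 1323; 1323 = 22·60 + 3 → 22:03, 2025-07-09 - 1 day = 2025-07-08
→ 2025-07-08 22:03 VGQ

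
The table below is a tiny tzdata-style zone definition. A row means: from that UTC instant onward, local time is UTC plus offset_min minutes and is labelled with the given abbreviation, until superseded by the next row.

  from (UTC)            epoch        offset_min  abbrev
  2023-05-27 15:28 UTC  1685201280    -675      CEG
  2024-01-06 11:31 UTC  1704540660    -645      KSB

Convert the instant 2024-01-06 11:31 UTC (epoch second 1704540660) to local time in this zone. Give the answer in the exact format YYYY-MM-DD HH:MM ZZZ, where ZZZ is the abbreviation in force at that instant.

Query: 2024-01-06 11:31 UTC
Rule 2/2 (KSB, -10:45): 2024-01-06 11:31 UTC ≤ query < +∞
11·60 + 31 - 645 = 46 min
46 = 0·1440 + 46; 46 = 0·60 + 46 → 00:46, same day
→ 2024-01-06 00:46 KSB

2024-01-06 00:46 KSB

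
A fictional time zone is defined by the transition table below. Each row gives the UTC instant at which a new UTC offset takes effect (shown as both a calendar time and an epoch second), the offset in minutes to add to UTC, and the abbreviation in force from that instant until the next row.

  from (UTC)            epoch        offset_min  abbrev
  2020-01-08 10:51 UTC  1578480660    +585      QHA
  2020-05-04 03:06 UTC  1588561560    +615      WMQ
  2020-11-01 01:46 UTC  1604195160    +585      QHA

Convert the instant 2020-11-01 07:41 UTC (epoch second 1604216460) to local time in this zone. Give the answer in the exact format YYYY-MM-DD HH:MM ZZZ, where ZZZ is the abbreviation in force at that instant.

2020-11-01 17:26 QHA

Query: 2020-11-01 07:41 UTC
Rule 3/3 (QHA, +09:45): 2020-11-01 01:46 UTC ≤ query < +∞
7·60 + 41 + 585 = 1046 min
1046 = 0·1440 + 1046; 1046 = 17·60 + 26 → 17:26, same day
→ 2020-11-01 17:26 QHA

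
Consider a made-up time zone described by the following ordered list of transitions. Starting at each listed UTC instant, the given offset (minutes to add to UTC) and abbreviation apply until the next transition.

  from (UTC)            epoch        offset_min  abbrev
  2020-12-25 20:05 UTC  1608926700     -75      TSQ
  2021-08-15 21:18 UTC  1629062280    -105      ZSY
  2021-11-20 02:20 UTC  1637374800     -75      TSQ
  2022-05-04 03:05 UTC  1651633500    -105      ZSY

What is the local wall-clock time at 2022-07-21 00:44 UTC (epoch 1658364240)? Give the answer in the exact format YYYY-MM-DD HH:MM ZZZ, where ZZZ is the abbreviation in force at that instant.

Query: 2022-07-21 00:44 UTC
Rule 4/4 (ZSY, -01:45): 2022-05-04 03:05 UTC ≤ query < +∞
0·60 + 44 - 105 = -61 min
-61 = -1·1440 + 1379; 1379 = 22·60 + 59 → 22:59, 2022-07-21 - 1 day = 2022-07-20
→ 2022-07-20 22:59 ZSY

2022-07-20 22:59 ZSY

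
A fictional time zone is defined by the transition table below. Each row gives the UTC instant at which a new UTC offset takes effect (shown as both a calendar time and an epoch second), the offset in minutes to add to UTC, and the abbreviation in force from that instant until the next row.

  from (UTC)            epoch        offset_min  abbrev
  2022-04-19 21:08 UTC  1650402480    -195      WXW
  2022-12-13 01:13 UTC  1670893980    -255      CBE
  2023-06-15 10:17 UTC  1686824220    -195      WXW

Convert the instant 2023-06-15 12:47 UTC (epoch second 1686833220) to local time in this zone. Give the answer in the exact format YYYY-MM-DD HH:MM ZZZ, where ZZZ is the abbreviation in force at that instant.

2023-06-15 09:32 WXW

Query: 2023-06-15 12:47 UTC
Rule 3/3 (WXW, -03:15): 2023-06-15 10:17 UTC ≤ query < +∞
12·60 + 47 - 195 = 572 min
572 = 0·1440 + 572; 572 = 9·60 + 32 → 09:32, same day
→ 2023-06-15 09:32 WXW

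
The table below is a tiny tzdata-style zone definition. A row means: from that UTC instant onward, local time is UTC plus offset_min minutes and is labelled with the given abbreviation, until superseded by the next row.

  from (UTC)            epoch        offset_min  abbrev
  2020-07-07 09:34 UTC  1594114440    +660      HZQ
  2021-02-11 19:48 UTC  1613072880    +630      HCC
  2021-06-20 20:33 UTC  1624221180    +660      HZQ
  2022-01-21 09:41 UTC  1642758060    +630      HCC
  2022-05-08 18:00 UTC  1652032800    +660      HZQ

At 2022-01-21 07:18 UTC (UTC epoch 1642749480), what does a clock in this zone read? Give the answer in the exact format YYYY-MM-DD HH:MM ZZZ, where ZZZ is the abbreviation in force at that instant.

2022-01-21 18:18 HZQ

Query: 2022-01-21 07:18 UTC
Rule 3/5 (HZQ, +11:00): 2021-06-20 20:33 UTC ≤ query < 2022-01-21 09:41 UTC
7·60 + 18 + 660 = 1098 min
1098 = 0·1440 + 1098; 1098 = 18·60 + 18 → 18:18, same day
→ 2022-01-21 18:18 HZQ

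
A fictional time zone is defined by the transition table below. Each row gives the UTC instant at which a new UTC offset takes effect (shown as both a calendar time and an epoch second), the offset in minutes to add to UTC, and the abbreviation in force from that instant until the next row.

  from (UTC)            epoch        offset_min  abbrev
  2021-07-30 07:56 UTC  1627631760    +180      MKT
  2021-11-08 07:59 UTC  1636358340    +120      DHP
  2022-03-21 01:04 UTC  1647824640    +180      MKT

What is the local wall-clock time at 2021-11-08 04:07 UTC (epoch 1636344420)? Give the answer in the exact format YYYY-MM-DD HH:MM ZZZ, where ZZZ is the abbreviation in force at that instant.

Query: 2021-11-08 04:07 UTC
Rule 1/3 (MKT, +03:00): 2021-07-30 07:56 UTC ≤ query < 2021-11-08 07:59 UTC
4·60 + 7 + 180 = 427 min
427 = 0·1440 + 427; 427 = 7·60 + 7 → 07:07, same day
→ 2021-11-08 07:07 MKT

2021-11-08 07:07 MKT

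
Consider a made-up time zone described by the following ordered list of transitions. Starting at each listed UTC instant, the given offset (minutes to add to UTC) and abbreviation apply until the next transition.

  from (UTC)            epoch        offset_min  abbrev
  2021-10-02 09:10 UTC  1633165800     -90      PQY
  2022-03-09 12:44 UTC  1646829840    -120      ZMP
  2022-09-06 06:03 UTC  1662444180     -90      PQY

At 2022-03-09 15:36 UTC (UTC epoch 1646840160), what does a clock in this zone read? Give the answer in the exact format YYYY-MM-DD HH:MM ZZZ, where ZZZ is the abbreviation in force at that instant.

Query: 2022-03-09 15:36 UTC
Rule 2/3 (ZMP, -02:00): 2022-03-09 12:44 UTC ≤ query < 2022-09-06 06:03 UTC
15·60 + 36 - 120 = 816 min
816 = 0·1440 + 816; 816 = 13·60 + 36 → 13:36, same day
→ 2022-03-09 13:36 ZMP

2022-03-09 13:36 ZMP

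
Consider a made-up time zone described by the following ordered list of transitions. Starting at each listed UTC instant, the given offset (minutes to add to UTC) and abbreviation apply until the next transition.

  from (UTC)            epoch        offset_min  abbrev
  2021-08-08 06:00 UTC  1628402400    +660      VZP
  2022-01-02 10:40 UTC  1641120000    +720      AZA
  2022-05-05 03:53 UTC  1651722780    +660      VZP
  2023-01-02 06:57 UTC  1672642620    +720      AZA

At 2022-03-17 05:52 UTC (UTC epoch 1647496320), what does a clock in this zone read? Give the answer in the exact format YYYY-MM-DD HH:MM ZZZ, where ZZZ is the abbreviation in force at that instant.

Query: 2022-03-17 05:52 UTC
Rule 2/4 (AZA, +12:00): 2022-01-02 10:40 UTC ≤ query < 2022-05-05 03:53 UTC
5·60 + 52 + 720 = 1072 min
1072 = 0·1440 + 1072; 1072 = 17·60 + 52 → 17:52, same day
→ 2022-03-17 17:52 AZA

2022-03-17 17:52 AZA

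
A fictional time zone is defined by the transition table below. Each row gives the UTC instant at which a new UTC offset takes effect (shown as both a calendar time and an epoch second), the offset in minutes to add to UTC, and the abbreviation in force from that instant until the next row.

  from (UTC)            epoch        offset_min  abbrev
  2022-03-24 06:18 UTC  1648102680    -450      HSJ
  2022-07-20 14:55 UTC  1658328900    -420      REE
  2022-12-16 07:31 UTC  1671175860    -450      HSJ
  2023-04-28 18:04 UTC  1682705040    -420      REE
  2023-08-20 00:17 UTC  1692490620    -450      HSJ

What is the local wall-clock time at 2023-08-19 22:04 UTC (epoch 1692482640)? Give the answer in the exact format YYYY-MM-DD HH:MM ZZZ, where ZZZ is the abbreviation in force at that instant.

2023-08-19 15:04 REE

Query: 2023-08-19 22:04 UTC
Rule 4/5 (REE, -07:00): 2023-04-28 18:04 UTC ≤ query < 2023-08-20 00:17 UTC
22·60 + 4 - 420 = 904 min
904 = 0·1440 + 904; 904 = 15·60 + 4 → 15:04, same day
→ 2023-08-19 15:04 REE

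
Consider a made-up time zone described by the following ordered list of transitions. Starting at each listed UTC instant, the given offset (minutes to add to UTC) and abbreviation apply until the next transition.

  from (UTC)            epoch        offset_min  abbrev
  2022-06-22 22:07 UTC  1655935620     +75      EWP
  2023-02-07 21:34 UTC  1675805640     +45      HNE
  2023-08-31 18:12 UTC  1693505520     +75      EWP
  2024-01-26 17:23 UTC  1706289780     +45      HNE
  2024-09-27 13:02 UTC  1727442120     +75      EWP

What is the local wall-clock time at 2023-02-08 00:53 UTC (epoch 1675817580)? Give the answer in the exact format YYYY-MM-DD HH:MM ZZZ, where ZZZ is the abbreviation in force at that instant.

Query: 2023-02-08 00:53 UTC
Rule 2/5 (HNE, +00:45): 2023-02-07 21:34 UTC ≤ query < 2023-08-31 18:12 UTC
0·60 + 53 + 45 = 98 min
98 = 0·1440 + 98; 98 = 1·60 + 38 → 01:38, same day
→ 2023-02-08 01:38 HNE

2023-02-08 01:38 HNE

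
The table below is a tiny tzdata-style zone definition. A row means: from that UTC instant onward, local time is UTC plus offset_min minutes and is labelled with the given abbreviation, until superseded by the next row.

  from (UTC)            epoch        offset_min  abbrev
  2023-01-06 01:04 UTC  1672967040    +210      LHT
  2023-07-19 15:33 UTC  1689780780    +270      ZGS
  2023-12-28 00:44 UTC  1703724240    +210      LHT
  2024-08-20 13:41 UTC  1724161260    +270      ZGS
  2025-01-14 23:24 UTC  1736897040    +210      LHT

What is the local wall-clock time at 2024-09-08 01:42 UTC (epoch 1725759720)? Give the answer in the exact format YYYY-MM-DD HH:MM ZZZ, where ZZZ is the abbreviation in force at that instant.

Query: 2024-09-08 01:42 UTC
Rule 4/5 (ZGS, +04:30): 2024-08-20 13:41 UTC ≤ query < 2025-01-14 23:24 UTC
1·60 + 42 + 270 = 372 min
372 = 0·1440 + 372; 372 = 6·60 + 12 → 06:12, same day
→ 2024-09-08 06:12 ZGS

2024-09-08 06:12 ZGS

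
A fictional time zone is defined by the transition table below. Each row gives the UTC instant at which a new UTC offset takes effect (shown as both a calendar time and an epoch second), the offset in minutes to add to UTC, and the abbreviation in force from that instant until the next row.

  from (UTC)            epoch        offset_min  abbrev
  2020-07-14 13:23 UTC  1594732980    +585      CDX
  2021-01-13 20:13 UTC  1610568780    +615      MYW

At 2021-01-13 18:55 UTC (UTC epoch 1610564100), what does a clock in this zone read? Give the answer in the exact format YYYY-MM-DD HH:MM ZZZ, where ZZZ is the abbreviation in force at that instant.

Query: 2021-01-13 18:55 UTC
Rule 1/2 (CDX, +09:45): 2020-07-14 13:23 UTC ≤ query < 2021-01-13 20:13 UTC
18·60 + 55 + 585 = 1720 min
1720 = 1·1440 + 280; 280 = 4·60 + 40 → 04:40, 2021-01-13 + 1 day = 2021-01-14
→ 2021-01-14 04:40 CDX

2021-01-14 04:40 CDX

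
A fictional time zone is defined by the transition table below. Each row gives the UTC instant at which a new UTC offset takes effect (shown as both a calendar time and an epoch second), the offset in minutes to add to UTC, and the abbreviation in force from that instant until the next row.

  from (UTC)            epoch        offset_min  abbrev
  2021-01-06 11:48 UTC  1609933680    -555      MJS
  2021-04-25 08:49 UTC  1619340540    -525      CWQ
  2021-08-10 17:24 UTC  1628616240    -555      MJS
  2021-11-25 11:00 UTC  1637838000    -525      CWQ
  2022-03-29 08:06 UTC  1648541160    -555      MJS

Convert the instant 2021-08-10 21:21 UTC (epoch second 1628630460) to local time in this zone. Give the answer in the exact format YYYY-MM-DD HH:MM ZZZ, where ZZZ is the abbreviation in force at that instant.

2021-08-10 12:06 MJS

Query: 2021-08-10 21:21 UTC
Rule 3/5 (MJS, -09:15): 2021-08-10 17:24 UTC ≤ query < 2021-11-25 11:00 UTC
21·60 + 21 - 555 = 726 min
726 = 0·1440 + 726; 726 = 12·60 + 6 → 12:06, same day
→ 2021-08-10 12:06 MJS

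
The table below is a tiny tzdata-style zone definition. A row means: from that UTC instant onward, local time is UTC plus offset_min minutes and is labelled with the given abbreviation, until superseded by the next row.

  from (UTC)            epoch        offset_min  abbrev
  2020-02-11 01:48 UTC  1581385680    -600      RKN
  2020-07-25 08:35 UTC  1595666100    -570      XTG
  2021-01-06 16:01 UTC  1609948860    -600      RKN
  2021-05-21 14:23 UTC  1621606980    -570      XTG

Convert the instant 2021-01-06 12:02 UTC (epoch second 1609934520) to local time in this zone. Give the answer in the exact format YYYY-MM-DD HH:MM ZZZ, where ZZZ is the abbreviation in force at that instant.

2021-01-06 02:32 XTG

Query: 2021-01-06 12:02 UTC
Rule 2/4 (XTG, -09:30): 2020-07-25 08:35 UTC ≤ query < 2021-01-06 16:01 UTC
12·60 + 2 - 570 = 152 min
152 = 0·1440 + 152; 152 = 2·60 + 32 → 02:32, same day
→ 2021-01-06 02:32 XTG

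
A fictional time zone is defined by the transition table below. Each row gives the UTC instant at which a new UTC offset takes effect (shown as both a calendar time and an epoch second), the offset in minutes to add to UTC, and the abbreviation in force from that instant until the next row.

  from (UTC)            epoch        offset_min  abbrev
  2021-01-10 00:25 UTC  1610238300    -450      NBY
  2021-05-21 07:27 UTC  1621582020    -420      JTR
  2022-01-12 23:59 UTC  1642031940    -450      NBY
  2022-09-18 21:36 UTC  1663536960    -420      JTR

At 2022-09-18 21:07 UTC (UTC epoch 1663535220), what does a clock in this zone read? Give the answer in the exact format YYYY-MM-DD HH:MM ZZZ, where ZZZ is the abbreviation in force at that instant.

2022-09-18 13:37 NBY

Query: 2022-09-18 21:07 UTC
Rule 3/4 (NBY, -07:30): 2022-01-12 23:59 UTC ≤ query < 2022-09-18 21:36 UTC
21·60 + 7 - 450 = 817 min
817 = 0·1440 + 817; 817 = 13·60 + 37 → 13:37, same day
→ 2022-09-18 13:37 NBY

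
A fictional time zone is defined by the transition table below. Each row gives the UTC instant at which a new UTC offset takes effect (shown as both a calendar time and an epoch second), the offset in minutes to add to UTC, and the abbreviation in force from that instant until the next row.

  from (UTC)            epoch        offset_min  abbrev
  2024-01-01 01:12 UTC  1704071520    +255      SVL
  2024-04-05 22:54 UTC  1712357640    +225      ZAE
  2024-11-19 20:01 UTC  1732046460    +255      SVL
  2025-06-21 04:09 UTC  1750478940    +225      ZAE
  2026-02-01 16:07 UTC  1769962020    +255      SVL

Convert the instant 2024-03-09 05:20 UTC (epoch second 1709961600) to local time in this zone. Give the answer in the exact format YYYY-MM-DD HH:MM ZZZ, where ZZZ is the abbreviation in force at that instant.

Query: 2024-03-09 05:20 UTC
Rule 1/5 (SVL, +04:15): 2024-01-01 01:12 UTC ≤ query < 2024-04-05 22:54 UTC
5·60 + 20 + 255 = 575 min
575 = 0·1440 + 575; 575 = 9·60 + 35 → 09:35, same day
→ 2024-03-09 09:35 SVL

2024-03-09 09:35 SVL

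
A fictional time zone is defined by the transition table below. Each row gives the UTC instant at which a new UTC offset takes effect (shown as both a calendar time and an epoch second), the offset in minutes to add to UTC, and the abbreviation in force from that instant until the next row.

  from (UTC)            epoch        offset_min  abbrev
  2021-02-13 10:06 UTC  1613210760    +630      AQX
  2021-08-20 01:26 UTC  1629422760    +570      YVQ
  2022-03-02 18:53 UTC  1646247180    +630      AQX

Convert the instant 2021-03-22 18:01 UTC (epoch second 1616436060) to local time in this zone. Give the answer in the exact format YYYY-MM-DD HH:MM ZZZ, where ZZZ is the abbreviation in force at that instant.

Query: 2021-03-22 18:01 UTC
Rule 1/3 (AQX, +10:30): 2021-02-13 10:06 UTC ≤ query < 2021-08-20 01:26 UTC
18·60 + 1 + 630 = 1711 min
1711 = 1·1440 + 271; 271 = 4·60 + 31 → 04:31, 2021-03-22 + 1 day = 2021-03-23
→ 2021-03-23 04:31 AQX

2021-03-23 04:31 AQX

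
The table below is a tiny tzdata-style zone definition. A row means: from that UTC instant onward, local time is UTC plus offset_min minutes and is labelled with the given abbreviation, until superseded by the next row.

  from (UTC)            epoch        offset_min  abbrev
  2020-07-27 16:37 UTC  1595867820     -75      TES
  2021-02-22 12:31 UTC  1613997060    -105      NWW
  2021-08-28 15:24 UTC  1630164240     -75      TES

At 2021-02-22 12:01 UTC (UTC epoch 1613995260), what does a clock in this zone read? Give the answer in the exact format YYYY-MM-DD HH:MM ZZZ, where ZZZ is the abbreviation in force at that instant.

2021-02-22 10:46 TES

Query: 2021-02-22 12:01 UTC
Rule 1/3 (TES, -01:15): 2020-07-27 16:37 UTC ≤ query < 2021-02-22 12:31 UTC
12·60 + 1 - 75 = 646 min
646 = 0·1440 + 646; 646 = 10·60 + 46 → 10:46, same day
→ 2021-02-22 10:46 TES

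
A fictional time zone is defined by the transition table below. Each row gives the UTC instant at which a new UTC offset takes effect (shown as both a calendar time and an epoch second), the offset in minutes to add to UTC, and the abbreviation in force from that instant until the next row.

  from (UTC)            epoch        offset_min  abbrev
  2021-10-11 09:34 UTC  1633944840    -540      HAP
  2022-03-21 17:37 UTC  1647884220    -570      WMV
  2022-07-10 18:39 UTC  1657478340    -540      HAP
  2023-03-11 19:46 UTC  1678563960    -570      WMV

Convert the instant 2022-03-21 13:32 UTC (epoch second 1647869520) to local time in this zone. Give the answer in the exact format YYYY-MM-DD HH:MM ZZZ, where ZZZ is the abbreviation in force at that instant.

2022-03-21 04:32 HAP

Query: 2022-03-21 13:32 UTC
Rule 1/4 (HAP, -09:00): 2021-10-11 09:34 UTC ≤ query < 2022-03-21 17:37 UTC
13·60 + 32 - 540 = 272 min
272 = 0·1440 + 272; 272 = 4·60 + 32 → 04:32, same day
→ 2022-03-21 04:32 HAP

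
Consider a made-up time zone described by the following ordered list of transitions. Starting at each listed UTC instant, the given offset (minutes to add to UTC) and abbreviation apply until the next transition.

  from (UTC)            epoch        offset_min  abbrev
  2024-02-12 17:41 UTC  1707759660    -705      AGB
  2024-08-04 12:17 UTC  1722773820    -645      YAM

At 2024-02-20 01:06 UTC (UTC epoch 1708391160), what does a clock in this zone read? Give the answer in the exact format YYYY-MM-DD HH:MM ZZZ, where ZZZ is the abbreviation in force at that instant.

2024-02-19 13:21 AGB

Query: 2024-02-20 01:06 UTC
Rule 1/2 (AGB, -11:45): 2024-02-12 17:41 UTC ≤ query < 2024-08-04 12:17 UTC
1·60 + 6 - 705 = -639 min
-639 = -1·1440 + 801; 801 = 13·60 + 21 → 13:21, 2024-02-20 - 1 day = 2024-02-19
→ 2024-02-19 13:21 AGB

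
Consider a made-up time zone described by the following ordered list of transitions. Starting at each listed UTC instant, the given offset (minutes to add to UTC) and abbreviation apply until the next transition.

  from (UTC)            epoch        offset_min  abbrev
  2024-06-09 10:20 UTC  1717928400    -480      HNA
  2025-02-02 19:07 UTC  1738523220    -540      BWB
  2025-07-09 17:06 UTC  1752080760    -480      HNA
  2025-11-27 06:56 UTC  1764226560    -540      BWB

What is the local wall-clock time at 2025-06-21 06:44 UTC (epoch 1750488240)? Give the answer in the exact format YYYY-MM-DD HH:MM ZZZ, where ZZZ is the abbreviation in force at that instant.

Query: 2025-06-21 06:44 UTC
Rule 2/4 (BWB, -09:00): 2025-02-02 19:07 UTC ≤ query < 2025-07-09 17:06 UTC
6·60 + 44 - 540 = -136 min
-136 = -1·1440 + 1304; 1304 = 21·60 + 44 → 21:44, 2025-06-21 - 1 day = 2025-06-20
→ 2025-06-20 21:44 BWB

2025-06-20 21:44 BWB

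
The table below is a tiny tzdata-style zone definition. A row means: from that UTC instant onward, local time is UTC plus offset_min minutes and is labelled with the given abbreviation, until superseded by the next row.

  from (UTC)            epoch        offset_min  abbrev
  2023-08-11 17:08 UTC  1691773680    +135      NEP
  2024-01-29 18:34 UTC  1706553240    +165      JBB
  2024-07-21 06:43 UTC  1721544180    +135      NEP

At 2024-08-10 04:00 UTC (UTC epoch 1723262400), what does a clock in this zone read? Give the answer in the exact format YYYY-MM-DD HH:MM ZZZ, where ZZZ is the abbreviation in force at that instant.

2024-08-10 06:15 NEP

Query: 2024-08-10 04:00 UTC
Rule 3/3 (NEP, +02:15): 2024-07-21 06:43 UTC ≤ query < +∞
4·60 + 0 + 135 = 375 min
375 = 0·1440 + 375; 375 = 6·60 + 15 → 06:15, same day
→ 2024-08-10 06:15 NEP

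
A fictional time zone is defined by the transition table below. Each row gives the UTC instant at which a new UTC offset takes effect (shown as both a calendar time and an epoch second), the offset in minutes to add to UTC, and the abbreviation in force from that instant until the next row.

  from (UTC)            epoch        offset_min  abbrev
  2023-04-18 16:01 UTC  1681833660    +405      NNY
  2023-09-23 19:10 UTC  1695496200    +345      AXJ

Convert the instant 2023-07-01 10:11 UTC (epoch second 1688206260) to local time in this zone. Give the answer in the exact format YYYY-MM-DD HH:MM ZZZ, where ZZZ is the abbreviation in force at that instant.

2023-07-01 16:56 NNY

Query: 2023-07-01 10:11 UTC
Rule 1/2 (NNY, +06:45): 2023-04-18 16:01 UTC ≤ query < 2023-09-23 19:10 UTC
10·60 + 11 + 405 = 1016 min
1016 = 0·1440 + 1016; 1016 = 16·60 + 56 → 16:56, same day
→ 2023-07-01 16:56 NNY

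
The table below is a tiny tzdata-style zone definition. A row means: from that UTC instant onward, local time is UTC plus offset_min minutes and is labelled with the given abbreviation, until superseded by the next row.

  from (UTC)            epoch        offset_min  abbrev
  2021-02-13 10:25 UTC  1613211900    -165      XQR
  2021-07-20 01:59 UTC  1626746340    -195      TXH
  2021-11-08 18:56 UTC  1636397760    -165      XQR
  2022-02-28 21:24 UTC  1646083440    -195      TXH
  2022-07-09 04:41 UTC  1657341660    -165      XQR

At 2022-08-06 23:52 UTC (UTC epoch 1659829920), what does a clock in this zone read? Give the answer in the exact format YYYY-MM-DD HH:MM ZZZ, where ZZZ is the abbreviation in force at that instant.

2022-08-06 21:07 XQR

Query: 2022-08-06 23:52 UTC
Rule 5/5 (XQR, -02:45): 2022-07-09 04:41 UTC ≤ query < +∞
23·60 + 52 - 165 = 1267 min
1267 = 0·1440 + 1267; 1267 = 21·60 + 7 → 21:07, same day
→ 2022-08-06 21:07 XQR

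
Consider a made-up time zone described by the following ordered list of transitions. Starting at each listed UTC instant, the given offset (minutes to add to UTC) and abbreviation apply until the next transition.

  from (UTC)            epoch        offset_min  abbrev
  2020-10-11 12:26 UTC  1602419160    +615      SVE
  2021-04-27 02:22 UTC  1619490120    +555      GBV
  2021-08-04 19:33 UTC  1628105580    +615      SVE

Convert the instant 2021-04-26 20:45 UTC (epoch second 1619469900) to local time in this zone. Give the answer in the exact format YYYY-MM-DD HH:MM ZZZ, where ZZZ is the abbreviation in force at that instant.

2021-04-27 07:00 SVE

Query: 2021-04-26 20:45 UTC
Rule 1/3 (SVE, +10:15): 2020-10-11 12:26 UTC ≤ query < 2021-04-27 02:22 UTC
20·60 + 45 + 615 = 1860 min
1860 = 1·1440 + 420; 420 = 7·60 + 0 → 07:00, 2021-04-26 + 1 day = 2021-04-27
→ 2021-04-27 07:00 SVE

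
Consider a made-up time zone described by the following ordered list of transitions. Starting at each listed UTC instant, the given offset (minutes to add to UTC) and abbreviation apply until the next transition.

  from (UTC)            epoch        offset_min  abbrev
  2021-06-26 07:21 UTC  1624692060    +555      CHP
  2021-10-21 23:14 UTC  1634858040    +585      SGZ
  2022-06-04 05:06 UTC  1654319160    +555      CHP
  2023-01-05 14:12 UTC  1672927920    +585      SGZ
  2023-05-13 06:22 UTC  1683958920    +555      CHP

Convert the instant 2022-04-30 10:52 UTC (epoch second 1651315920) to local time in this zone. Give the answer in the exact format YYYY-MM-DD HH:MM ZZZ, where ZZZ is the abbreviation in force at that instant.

2022-04-30 20:37 SGZ

Query: 2022-04-30 10:52 UTC
Rule 2/5 (SGZ, +09:45): 2021-10-21 23:14 UTC ≤ query < 2022-06-04 05:06 UTC
10·60 + 52 + 585 = 1237 min
1237 = 0·1440 + 1237; 1237 = 20·60 + 37 → 20:37, same day
→ 2022-04-30 20:37 SGZ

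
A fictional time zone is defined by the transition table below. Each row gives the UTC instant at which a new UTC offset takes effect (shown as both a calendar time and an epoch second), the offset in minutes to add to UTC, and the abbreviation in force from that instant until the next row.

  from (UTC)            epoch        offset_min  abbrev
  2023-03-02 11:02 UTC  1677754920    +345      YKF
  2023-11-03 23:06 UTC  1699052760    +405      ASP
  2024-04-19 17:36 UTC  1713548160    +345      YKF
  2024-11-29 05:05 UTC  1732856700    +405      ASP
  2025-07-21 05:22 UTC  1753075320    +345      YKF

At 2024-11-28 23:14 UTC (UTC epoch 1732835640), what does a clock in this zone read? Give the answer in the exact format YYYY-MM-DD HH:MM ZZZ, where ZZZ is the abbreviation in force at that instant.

Query: 2024-11-28 23:14 UTC
Rule 3/5 (YKF, +05:45): 2024-04-19 17:36 UTC ≤ query < 2024-11-29 05:05 UTC
23·60 + 14 + 345 = 1739 min
1739 = 1·1440 + 299; 299 = 4·60 + 59 → 04:59, 2024-11-28 + 1 day = 2024-11-29
→ 2024-11-29 04:59 YKF

2024-11-29 04:59 YKF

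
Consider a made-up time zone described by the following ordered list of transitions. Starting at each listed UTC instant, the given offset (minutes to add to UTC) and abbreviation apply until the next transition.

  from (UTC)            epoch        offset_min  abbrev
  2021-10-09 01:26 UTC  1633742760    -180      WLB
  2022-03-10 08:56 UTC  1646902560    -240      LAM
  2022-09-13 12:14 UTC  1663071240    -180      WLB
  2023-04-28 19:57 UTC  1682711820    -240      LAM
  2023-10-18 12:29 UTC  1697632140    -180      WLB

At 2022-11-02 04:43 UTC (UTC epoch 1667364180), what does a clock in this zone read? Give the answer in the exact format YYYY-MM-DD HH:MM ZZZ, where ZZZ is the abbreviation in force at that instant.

2022-11-02 01:43 WLB

Query: 2022-11-02 04:43 UTC
Rule 3/5 (WLB, -03:00): 2022-09-13 12:14 UTC ≤ query < 2023-04-28 19:57 UTC
4·60 + 43 - 180 = 103 min
103 = 0·1440 + 103; 103 = 1·60 + 43 → 01:43, same day
→ 2022-11-02 01:43 WLB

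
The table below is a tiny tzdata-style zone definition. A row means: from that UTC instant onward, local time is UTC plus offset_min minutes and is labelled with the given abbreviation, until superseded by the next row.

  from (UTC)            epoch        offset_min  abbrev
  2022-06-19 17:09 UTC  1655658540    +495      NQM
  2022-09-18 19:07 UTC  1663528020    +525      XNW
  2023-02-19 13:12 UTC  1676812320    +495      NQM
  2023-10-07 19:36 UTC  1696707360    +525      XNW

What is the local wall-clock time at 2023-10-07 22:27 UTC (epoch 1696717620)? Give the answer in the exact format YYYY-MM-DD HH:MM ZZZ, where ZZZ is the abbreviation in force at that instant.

Query: 2023-10-07 22:27 UTC
Rule 4/4 (XNW, +08:45): 2023-10-07 19:36 UTC ≤ query < +∞
22·60 + 27 + 525 = 1872 min
1872 = 1·1440 + 432; 432 = 7·60 + 12 → 07:12, 2023-10-07 + 1 day = 2023-10-08
→ 2023-10-08 07:12 XNW

2023-10-08 07:12 XNW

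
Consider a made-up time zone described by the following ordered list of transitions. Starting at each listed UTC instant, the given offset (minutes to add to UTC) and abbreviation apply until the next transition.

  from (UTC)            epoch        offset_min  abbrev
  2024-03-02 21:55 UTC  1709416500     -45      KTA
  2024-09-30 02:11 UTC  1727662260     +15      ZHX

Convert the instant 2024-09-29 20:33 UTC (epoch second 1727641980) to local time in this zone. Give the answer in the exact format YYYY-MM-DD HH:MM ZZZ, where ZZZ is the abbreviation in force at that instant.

Query: 2024-09-29 20:33 UTC
Rule 1/2 (KTA, -00:45): 2024-03-02 21:55 UTC ≤ query < 2024-09-30 02:11 UTC
20·60 + 33 - 45 = 1188 min
1188 = 0·1440 + 1188; 1188 = 19·60 + 48 → 19:48, same day
→ 2024-09-29 19:48 KTA

2024-09-29 19:48 KTA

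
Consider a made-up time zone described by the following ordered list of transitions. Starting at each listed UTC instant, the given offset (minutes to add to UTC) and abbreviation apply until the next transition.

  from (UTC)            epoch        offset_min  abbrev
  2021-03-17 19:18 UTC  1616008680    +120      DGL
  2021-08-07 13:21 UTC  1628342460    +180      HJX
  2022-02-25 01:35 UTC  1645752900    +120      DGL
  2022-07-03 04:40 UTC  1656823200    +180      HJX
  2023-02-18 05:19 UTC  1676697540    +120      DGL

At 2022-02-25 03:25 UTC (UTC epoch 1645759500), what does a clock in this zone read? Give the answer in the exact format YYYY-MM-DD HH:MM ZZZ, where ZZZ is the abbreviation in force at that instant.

Query: 2022-02-25 03:25 UTC
Rule 3/5 (DGL, +02:00): 2022-02-25 01:35 UTC ≤ query < 2022-07-03 04:40 UTC
3·60 + 25 + 120 = 325 min
325 = 0·1440 + 325; 325 = 5·60 + 25 → 05:25, same day
→ 2022-02-25 05:25 DGL

2022-02-25 05:25 DGL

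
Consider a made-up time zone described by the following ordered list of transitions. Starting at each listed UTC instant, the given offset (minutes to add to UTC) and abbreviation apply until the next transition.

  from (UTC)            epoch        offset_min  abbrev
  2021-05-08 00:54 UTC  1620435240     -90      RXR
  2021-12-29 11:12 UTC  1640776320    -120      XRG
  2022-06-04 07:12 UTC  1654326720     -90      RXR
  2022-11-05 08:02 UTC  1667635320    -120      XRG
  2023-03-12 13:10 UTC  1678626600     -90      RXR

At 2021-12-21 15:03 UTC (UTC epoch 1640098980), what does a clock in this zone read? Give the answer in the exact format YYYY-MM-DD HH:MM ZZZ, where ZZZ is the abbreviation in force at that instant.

2021-12-21 13:33 RXR

Query: 2021-12-21 15:03 UTC
Rule 1/5 (RXR, -01:30): 2021-05-08 00:54 UTC ≤ query < 2021-12-29 11:12 UTC
15·60 + 3 - 90 = 813 min
813 = 0·1440 + 813; 813 = 13·60 + 33 → 13:33, same day
→ 2021-12-21 13:33 RXR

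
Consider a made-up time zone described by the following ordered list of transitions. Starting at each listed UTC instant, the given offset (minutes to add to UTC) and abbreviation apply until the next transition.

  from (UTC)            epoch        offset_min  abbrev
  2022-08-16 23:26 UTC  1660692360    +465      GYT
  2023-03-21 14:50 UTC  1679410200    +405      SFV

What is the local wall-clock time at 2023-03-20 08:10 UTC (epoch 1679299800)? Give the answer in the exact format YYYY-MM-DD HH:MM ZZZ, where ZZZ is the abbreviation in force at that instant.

Query: 2023-03-20 08:10 UTC
Rule 1/2 (GYT, +07:45): 2022-08-16 23:26 UTC ≤ query < 2023-03-21 14:50 UTC
8·60 + 10 + 465 = 955 min
955 = 0·1440 + 955; 955 = 15·60 + 55 → 15:55, same day
→ 2023-03-20 15:55 GYT

2023-03-20 15:55 GYT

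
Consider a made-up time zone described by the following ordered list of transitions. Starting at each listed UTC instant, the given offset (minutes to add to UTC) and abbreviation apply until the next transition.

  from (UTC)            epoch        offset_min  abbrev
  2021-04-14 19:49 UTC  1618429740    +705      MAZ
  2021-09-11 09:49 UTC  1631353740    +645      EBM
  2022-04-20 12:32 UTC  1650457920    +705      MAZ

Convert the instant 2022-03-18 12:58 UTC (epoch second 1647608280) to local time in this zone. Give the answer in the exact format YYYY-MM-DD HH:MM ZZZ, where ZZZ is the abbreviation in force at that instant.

2022-03-18 23:43 EBM

Query: 2022-03-18 12:58 UTC
Rule 2/3 (EBM, +10:45): 2021-09-11 09:49 UTC ≤ query < 2022-04-20 12:32 UTC
12·60 + 58 + 645 = 1423 min
1423 = 0·1440 + 1423; 1423 = 23·60 + 43 → 23:43, same day
→ 2022-03-18 23:43 EBM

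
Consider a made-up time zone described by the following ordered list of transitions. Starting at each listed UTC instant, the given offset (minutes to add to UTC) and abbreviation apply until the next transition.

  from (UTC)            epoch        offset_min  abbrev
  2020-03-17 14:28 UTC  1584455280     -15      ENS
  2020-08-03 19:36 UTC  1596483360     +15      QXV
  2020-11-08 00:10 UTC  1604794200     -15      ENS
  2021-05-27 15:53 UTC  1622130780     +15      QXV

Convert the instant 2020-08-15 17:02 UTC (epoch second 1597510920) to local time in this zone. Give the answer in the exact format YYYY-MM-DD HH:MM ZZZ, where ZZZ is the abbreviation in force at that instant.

Query: 2020-08-15 17:02 UTC
Rule 2/4 (QXV, +00:15): 2020-08-03 19:36 UTC ≤ query < 2020-11-08 00:10 UTC
17·60 + 2 + 15 = 1037 min
1037 = 0·1440 + 1037; 1037 = 17·60 + 17 → 17:17, same day
→ 2020-08-15 17:17 QXV

2020-08-15 17:17 QXV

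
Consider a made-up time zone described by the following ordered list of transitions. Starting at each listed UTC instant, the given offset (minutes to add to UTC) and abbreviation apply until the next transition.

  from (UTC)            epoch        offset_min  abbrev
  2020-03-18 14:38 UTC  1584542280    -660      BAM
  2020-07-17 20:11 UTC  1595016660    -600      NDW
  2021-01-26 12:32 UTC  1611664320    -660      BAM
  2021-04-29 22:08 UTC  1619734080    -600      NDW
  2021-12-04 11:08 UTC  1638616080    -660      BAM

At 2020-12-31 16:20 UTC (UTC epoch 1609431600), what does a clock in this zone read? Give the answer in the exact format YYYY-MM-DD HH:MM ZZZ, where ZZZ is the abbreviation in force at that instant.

2020-12-31 06:20 NDW

Query: 2020-12-31 16:20 UTC
Rule 2/5 (NDW, -10:00): 2020-07-17 20:11 UTC ≤ query < 2021-01-26 12:32 UTC
16·60 + 20 - 600 = 380 min
380 = 0·1440 + 380; 380 = 6·60 + 20 → 06:20, same day
→ 2020-12-31 06:20 NDW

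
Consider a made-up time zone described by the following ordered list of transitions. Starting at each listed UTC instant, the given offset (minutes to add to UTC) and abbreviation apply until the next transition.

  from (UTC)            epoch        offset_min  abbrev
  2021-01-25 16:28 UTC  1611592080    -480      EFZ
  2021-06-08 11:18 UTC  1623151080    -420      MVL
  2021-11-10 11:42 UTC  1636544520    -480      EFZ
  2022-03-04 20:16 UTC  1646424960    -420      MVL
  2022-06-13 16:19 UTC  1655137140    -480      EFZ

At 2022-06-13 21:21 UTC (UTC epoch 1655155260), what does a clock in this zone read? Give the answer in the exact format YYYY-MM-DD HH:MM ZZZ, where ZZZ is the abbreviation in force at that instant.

Query: 2022-06-13 21:21 UTC
Rule 5/5 (EFZ, -08:00): 2022-06-13 16:19 UTC ≤ query < +∞
21·60 + 21 - 480 = 801 min
801 = 0·1440 + 801; 801 = 13·60 + 21 → 13:21, same day
→ 2022-06-13 13:21 EFZ

2022-06-13 13:21 EFZ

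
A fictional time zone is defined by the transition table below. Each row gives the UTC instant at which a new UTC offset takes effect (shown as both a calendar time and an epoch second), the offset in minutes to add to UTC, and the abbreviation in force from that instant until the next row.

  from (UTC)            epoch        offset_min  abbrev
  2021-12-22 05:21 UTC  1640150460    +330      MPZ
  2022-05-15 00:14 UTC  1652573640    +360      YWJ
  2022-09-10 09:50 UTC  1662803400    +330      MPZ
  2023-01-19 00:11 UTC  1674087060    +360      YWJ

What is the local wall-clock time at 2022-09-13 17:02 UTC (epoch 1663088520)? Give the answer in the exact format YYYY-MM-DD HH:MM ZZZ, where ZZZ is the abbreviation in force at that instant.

Query: 2022-09-13 17:02 UTC
Rule 3/4 (MPZ, +05:30): 2022-09-10 09:50 UTC ≤ query < 2023-01-19 00:11 UTC
17·60 + 2 + 330 = 1352 min
1352 = 0·1440 + 1352; 1352 = 22·60 + 32 → 22:32, same day
→ 2022-09-13 22:32 MPZ

2022-09-13 22:32 MPZ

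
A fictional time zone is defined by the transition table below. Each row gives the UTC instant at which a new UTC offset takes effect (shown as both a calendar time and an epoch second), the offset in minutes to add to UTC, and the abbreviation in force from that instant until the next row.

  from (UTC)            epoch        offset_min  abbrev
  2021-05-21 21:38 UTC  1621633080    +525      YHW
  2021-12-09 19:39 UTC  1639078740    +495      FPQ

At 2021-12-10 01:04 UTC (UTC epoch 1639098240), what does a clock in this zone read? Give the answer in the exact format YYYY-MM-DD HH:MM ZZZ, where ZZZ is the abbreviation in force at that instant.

Query: 2021-12-10 01:04 UTC
Rule 2/2 (FPQ, +08:15): 2021-12-09 19:39 UTC ≤ query < +∞
1·60 + 4 + 495 = 559 min
559 = 0·1440 + 559; 559 = 9·60 + 19 → 09:19, same day
→ 2021-12-10 09:19 FPQ

2021-12-10 09:19 FPQ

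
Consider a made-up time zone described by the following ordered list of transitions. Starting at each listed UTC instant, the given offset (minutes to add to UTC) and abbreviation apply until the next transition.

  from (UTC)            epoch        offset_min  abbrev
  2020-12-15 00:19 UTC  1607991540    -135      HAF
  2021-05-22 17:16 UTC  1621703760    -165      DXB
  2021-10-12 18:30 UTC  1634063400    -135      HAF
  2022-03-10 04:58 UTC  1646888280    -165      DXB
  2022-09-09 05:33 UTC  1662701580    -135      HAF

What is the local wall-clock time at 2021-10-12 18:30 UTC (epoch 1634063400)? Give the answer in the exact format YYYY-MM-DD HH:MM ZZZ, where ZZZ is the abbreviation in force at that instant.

Query: 2021-10-12 18:30 UTC
Rule 3/5 (HAF, -02:15): 2021-10-12 18:30 UTC ≤ query < 2022-03-10 04:58 UTC
18·60 + 30 - 135 = 975 min
975 = 0·1440 + 975; 975 = 16·60 + 15 → 16:15, same day
→ 2021-10-12 16:15 HAF

2021-10-12 16:15 HAF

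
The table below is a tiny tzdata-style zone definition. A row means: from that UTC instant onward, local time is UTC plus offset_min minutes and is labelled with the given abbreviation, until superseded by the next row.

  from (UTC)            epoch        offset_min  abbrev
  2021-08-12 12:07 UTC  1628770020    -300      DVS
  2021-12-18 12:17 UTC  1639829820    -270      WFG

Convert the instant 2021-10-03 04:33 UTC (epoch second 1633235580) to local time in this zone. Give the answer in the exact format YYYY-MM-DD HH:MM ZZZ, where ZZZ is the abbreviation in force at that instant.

2021-10-02 23:33 DVS

Query: 2021-10-03 04:33 UTC
Rule 1/2 (DVS, -05:00): 2021-08-12 12:07 UTC ≤ query < 2021-12-18 12:17 UTC
4·60 + 33 - 300 = -27 min
-27 = -1·1440 + 1413; 1413 = 23·60 + 33 → 23:33, 2021-10-03 - 1 day = 2021-10-02
→ 2021-10-02 23:33 DVS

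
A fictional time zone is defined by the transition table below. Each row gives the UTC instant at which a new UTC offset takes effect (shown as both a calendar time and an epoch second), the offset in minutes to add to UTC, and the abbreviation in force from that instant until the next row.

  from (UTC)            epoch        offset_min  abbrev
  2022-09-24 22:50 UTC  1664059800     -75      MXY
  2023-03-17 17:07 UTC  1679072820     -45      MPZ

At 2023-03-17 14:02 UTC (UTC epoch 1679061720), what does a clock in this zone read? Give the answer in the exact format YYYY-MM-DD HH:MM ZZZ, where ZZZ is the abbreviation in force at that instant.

2023-03-17 12:47 MXY

Query: 2023-03-17 14:02 UTC
Rule 1/2 (MXY, -01:15): 2022-09-24 22:50 UTC ≤ query < 2023-03-17 17:07 UTC
14·60 + 2 - 75 = 767 min
767 = 0·1440 + 767; 767 = 12·60 + 47 → 12:47, same day
→ 2023-03-17 12:47 MXY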